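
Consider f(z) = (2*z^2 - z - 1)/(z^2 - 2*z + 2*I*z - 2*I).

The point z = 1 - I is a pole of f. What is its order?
Factor the denominator:
  z^2 - 2*z + 2*I*z - 2*I = (z - 1 + I)^2

The numerator P(z) = 2*z^2 - z - 1 has P(1 - I) = -2 - 3*I ≠ 0, so no factor of (z - 1 + I) cancels.
Near z = 1 - I we can therefore write f(z) = g(z)/(z - 1 + I)^2 with g analytic at 1 - I and g(1 - I) ≠ 0 (g is just the numerator).

Hence z = 1 - I is a pole of order 2.

Final answer: 2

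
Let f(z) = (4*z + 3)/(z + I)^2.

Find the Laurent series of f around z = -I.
Put w = z - (-I), i.e. z = w - I. The denominator is w^2, so it suffices to rewrite the numerator in powers of w.

P(z) = 4*z + 3
P(w - I) = 3 - 4*I + 4*w

Dividing each term by w^2:
  f = (3 - 4*I)/w^2 + 4/w

Substituting back w = z + I:
  f(z) = (3 - 4*I)/(z + I)^2 + 4/(z + I)

The series is finite because the numerator is a polynomial; the negative powers form the principal part, and the coefficient of 1/(z + I) gives Res(f, -I) = 4.

Final answer: (3 - 4*I)/(z + I)^2 + 4/(z + I)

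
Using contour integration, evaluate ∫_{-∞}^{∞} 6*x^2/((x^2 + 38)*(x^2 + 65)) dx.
2*pi*(-sqrt(38) + sqrt(65))/9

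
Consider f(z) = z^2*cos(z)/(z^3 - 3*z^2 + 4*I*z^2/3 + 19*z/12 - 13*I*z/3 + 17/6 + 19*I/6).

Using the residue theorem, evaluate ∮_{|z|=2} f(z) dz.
By the residue theorem, ∮_C f(z) dz = 2πi · (sum of the residues of f at the poles inside |z| = 2).

The denominator factors as (z - 3/2 + I)*(z - 2 - 2*I/3)*(z + 1/2 + I), so the singularities of f are simple poles at z = 3/2 - I, z = 2 + 2*I/3, z = -1/2 - I.
  |3/2 - I|² = 13/4 < 4 = 2², so this pole is inside the contour.
  |2 + 2*I/3|² = 40/9 > 4 = 2², so this pole is outside the contour.
  |-1/2 - I|² = 5/4 < 4 = 2², so this pole is inside the contour.

With P(z) = z^2*cos(z) and Q(z) = z^3 - 3*z^2 + 4*I*z^2/3 + 19*z/12 - 13*I*z/3 + 17/6 + 19*I/6, each pole is simple, so Res(f, z₀) = P(z₀)/Q'(z₀) with Q'(z) = 3*z^2 - 6*z + 8*I*z/3 + 19/12 - 13*I/3.
  Res(f, 3/2 - I) = P(3/2 - I)/Q'(3/2 - I) = ((5/4 - 3*I)*cos(3/2 - I))/(-1 - 10*I/3) = (315/436 + 129*I/218)*cos(3/2 - I)
  Res(f, -1/2 - I) = P(-1/2 - I)/Q'(-1/2 - I) = ((-3/4 + I)*cos(1/2 + I))/(5 + 10*I/3) = (-3/260 + 27*I/130)*cos(1/2 + I)

Sum of residues inside C: (-3/260 + 27*I/130)*cos(1/2 + I) + (315/436 + 129*I/218)*cos(3/2 - I)
∮_C f(z) dz = 2πi · ((-3/260 + 27*I/130)*cos(1/2 + I) + (315/436 + 129*I/218)*cos(3/2 - I)) = pi*(-129/109 + 315*I/218)*cos(3/2 - I) + pi*(-27/65 - 3*I/130)*cos(1/2 + I)

Final answer: pi*(-129/109 + 315*I/218)*cos(3/2 - I) + pi*(-27/65 - 3*I/130)*cos(1/2 + I)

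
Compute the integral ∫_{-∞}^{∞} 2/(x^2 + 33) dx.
Let f(z) = 2/(z^2 + 33). The denominator has no real zeros and deg Q - deg P = 2 ≥ 2, so the integral of f over the upper semicircle |z| = R tends to 0 as R → ∞. Closing the contour in the upper half-plane,
  ∫_{-∞}^{∞} f(x) dx = 2πi · Σ Res(f, z_k)  over the poles with Im z_k > 0.

Zeros of the denominator: z^2 + 33 = 0 gives z = ±sqrt(33)*I.
Upper half-plane: z = sqrt(33)*I (simple).

Each pole is a simple zero of Q(z) = z^2 + 33, so Res(f, z₀) = P(z₀)/Q'(z₀) with P(z) = 2, Q'(z) = 2*z:
  Res(f, sqrt(33)*I) = (2)/(2*sqrt(33)*I) = -sqrt(33)*I/33

∫_{-∞}^{∞} f(x) dx = 2πi · (-sqrt(33)*I/33) = 2*sqrt(33)*pi/33

Final answer: 2*sqrt(33)*pi/33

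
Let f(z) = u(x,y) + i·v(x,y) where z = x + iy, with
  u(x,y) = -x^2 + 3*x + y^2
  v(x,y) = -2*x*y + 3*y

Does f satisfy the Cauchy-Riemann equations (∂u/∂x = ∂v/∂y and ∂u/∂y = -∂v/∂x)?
∂u/∂x = 3 - 2*x
∂v/∂y = 3 - 2*x
∂u/∂y = 2*y
∂v/∂x = -2*y
∂u/∂x = ∂v/∂y and ∂u/∂y = -∂v/∂x hold identically; f is analytic.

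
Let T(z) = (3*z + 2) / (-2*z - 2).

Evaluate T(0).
-1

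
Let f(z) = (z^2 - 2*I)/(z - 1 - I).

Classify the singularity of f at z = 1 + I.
The numerator vanishes at z = 1 + I ((1 + I)^2 = 2*I), so it is divisible by z - 1 - I:
  z^2 - 2*I = (z - 1 - I)*(z + 1 + I)
Hence for z ≠ 1 + I, f(z) = z + 1 + I, a polynomial, and lim_{z→1 + I} f(z) = 2 + 2*I is finite.
So the singularity is removable.

Final answer: removable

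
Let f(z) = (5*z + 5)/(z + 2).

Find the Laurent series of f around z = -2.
-5/(z + 2) + 5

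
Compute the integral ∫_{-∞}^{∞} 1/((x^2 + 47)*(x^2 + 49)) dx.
Let f(z) = 1/((z^2 + 47)*(z^2 + 49)). The denominator has no real zeros and deg Q - deg P = 4 ≥ 2, so the integral of f over the upper semicircle |z| = R tends to 0 as R → ∞. Closing the contour in the upper half-plane,
  ∫_{-∞}^{∞} f(x) dx = 2πi · Σ Res(f, z_k)  over the poles with Im z_k > 0.

Zeros of the denominator: z^2 + 49 = 0 gives z = ±7*I; z^2 + 47 = 0 gives z = ±sqrt(47)*I.
Upper half-plane: z = 7*I, z = sqrt(47)*I (simple).

Each pole is a simple zero of Q(z) = z^4 + 96*z^2 + 2303, so Res(f, z₀) = P(z₀)/Q'(z₀) with P(z) = 1, Q'(z) = 4*z^3 + 192*z:
  Res(f, 7*I) = (1)/(-28*I) = I/28
  Res(f, sqrt(47)*I) = (1)/(4*sqrt(47)*I) = -sqrt(47)*I/188

Sum of residues: I*(47 - 7*sqrt(47))/1316
∫_{-∞}^{∞} f(x) dx = 2πi · (I*(47 - 7*sqrt(47))/1316) = pi*(-47 + 7*sqrt(47))/658

Final answer: pi*(-47 + 7*sqrt(47))/658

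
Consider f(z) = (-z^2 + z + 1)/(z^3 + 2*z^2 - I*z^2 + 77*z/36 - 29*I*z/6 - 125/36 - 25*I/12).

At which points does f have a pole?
The singularities of f are the zeros of the denominator. Factoring,
  z^3 + 2*z^2 - I*z^2 + 77*z/36 - 29*I*z/6 - 125/36 - 25*I/12 = (z - 1/3 - I)*(z + 1/3 - 3*I/2)*(z + 2 + 3*I/2)
so the candidates are z = 1/3 + I, z = -1/3 + 3*I/2, z = -2 - 3*I/2.

Check the numerator P(z) = -z^2 + z + 1 at each one:
  P(1/3 + I) = 20/9 + I/3 ≠ 0, so z = 1/3 + I is a (simple) pole.
  P(-1/3 + 3*I/2) = 101/36 + 5*I/2 ≠ 0, so z = -1/3 + 3*I/2 is a (simple) pole.
  P(-2 - 3*I/2) = -11/4 - 15*I/2 ≠ 0, so z = -2 - 3*I/2 is a (simple) pole.

Poles of f: {-2 - 3*I/2, -1/3 + 3*I/2, 1/3 + I}

Final answer: {-2 - 3*I/2, -1/3 + 3*I/2, 1/3 + I}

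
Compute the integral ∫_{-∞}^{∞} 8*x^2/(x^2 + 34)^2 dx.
Let f(z) = 8*z^2/(z^2 + 34)^2. The denominator has no real zeros and deg Q - deg P = 2 ≥ 2, so the integral of f over the upper semicircle |z| = R tends to 0 as R → ∞. Closing the contour in the upper half-plane,
  ∫_{-∞}^{∞} f(x) dx = 2πi · Σ Res(f, z_k)  over the poles with Im z_k > 0.

Zeros of the denominator: z^2 + 34 = 0 gives z = ±sqrt(34)*I.
Upper half-plane: z = sqrt(34)*I (a pole of order 2).

Write f(z) = g(z)/(z - sqrt(34)*I)^2 with g(z) = 8*z^2/(z + sqrt(34)*I)^2. For a double pole, Res(f, z₀) = g'(z₀):
  g'(z) = 16*sqrt(34)*I*z/(z + sqrt(34)*I)^3
  Res(f, sqrt(34)*I) = g'(sqrt(34)*I) = -sqrt(34)*I/17

∫_{-∞}^{∞} f(x) dx = 2πi · (-sqrt(34)*I/17) = 2*sqrt(34)*pi/17

Final answer: 2*sqrt(34)*pi/17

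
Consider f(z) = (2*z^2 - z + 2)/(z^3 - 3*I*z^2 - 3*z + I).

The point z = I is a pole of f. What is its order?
Factor the denominator:
  z^3 - 3*I*z^2 - 3*z + I = (z - I)^3

The numerator P(z) = 2*z^2 - z + 2 has P(I) = -I ≠ 0, so no factor of (z - I) cancels.
Near z = I we can therefore write f(z) = g(z)/(z - I)^3 with g analytic at I and g(I) ≠ 0 (g is just the numerator).

Hence z = I is a pole of order 3.

Final answer: 3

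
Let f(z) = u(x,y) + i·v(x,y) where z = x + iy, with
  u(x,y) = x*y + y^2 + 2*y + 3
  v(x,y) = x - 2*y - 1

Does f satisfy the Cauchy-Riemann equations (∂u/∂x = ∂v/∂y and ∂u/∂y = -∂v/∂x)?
∂u/∂x = y
∂v/∂y = -2
∂u/∂y = x + 2*y + 2
∂v/∂x = 1
∂u/∂x ≠ ∂v/∂y and ∂u/∂y ≠ -∂v/∂x; the Cauchy-Riemann equations are not satisfied, so f is not analytic.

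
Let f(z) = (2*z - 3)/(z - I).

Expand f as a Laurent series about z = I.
Put w = z - (I), i.e. z = w + I. The denominator is w, so it suffices to rewrite the numerator in powers of w.

P(z) = 2*z - 3
P(w + I) = -3 + 2*I + 2*w

Dividing each term by w:
  f = (-3 + 2*I)/w + 2

Substituting back w = z - I:
  f(z) = (-3 + 2*I)/(z - I) + 2

The series is finite because the numerator is a polynomial; the negative powers form the principal part, and the coefficient of 1/(z - I) gives Res(f, I) = -3 + 2*I.

Final answer: (-3 + 2*I)/(z - I) + 2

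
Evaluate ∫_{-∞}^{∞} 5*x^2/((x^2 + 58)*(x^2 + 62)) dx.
5*pi*(-sqrt(58) + sqrt(62))/4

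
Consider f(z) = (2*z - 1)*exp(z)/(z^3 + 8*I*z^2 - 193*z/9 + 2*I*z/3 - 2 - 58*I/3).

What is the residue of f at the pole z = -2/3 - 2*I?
Write f(z) = P(z)/Q(z) with P(z) = (2*z - 1)*exp(z) and Q(z) = z^3 + 8*I*z^2 - 193*z/9 + 2*I*z/3 - 2 - 58*I/3.
The denominator factors as Q(z) = (z - 2/3 + 3*I)*(z + 3*I)*(z + 2/3 + 2*I), so z = -2/3 - 2*I is a simple zero of Q and P is analytic there; z = -2/3 - 2*I is therefore a simple pole and
  Res(f, z₀) = P(z₀)/Q'(z₀).

Q'(z) = 3*z^2 + 16*I*z - 193/9 + 2*I/3, so Q'(-2/3 - 2*I) = -1/9 - 2*I.
P(-2/3 - 2*I) = (-7/3 - 4*I)*exp(-2/3 - 2*I).

Res(f, -2/3 - 2*I) = ((-7/3 - 4*I)*exp(-2/3 - 2*I))/(-1/9 - 2*I) = (669/325 - 342*I/325)*exp(-2/3 - 2*I)

Final answer: (669/325 - 342*I/325)*exp(-2/3 - 2*I)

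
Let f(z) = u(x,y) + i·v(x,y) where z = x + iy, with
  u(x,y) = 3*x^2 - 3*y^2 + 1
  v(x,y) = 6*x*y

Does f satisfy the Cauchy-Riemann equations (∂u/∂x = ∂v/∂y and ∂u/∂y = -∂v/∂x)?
∂u/∂x = 6*x
∂v/∂y = 6*x
∂u/∂y = -6*y
∂v/∂x = 6*y
∂u/∂x = ∂v/∂y and ∂u/∂y = -∂v/∂x hold identically; f is analytic.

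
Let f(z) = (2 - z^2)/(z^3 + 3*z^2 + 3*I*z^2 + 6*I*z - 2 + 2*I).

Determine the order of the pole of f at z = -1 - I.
Factor the denominator:
  z^3 + 3*z^2 + 3*I*z^2 + 6*I*z - 2 + 2*I = (z + 1 + I)^3

The numerator P(z) = 2 - z^2 has P(-1 - I) = 2 - 2*I ≠ 0, so no factor of (z + 1 + I) cancels.
Near z = -1 - I we can therefore write f(z) = g(z)/(z + 1 + I)^3 with g analytic at -1 - I and g(-1 - I) ≠ 0 (g is just the numerator).

Hence z = -1 - I is a pole of order 3.

Final answer: 3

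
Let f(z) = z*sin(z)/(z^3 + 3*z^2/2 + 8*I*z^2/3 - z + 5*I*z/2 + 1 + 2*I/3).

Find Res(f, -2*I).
Write f(z) = P(z)/Q(z) with P(z) = z*sin(z) and Q(z) = z^3 + 3*z^2/2 + 8*I*z^2/3 - z + 5*I*z/2 + 1 + 2*I/3.
The denominator factors as Q(z) = (z - I/3)*(z + 2*I)*(z + 3/2 + I), so z = -2*I is a simple zero of Q and P is analytic there; z = -2*I is therefore a simple pole and
  Res(f, z₀) = P(z₀)/Q'(z₀).

Q'(z) = 3*z^2 + 3*z + 16*I*z/3 - 1 + 5*I/2, so Q'(-2*I) = -7/3 - 7*I/2.
P(-2*I) = -2*sinh(2).

Res(f, -2*I) = (-2*sinh(2))/(-7/3 - 7*I/2) = (24/91 - 36*I/91)*sinh(2)

Final answer: (24/91 - 36*I/91)*sinh(2)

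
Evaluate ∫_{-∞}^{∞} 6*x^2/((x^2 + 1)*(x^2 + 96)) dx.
Let f(z) = 6*z^2/((z^2 + 1)*(z^2 + 96)). The denominator has no real zeros and deg Q - deg P = 2 ≥ 2, so the integral of f over the upper semicircle |z| = R tends to 0 as R → ∞. Closing the contour in the upper half-plane,
  ∫_{-∞}^{∞} f(x) dx = 2πi · Σ Res(f, z_k)  over the poles with Im z_k > 0.

Zeros of the denominator: z^2 + 1 = 0 gives z = ±I; z^2 + 96 = 0 gives z = ±4*sqrt(6)*I.
Upper half-plane: z = I, z = 4*sqrt(6)*I (simple).

Each pole is a simple zero of Q(z) = z^4 + 97*z^2 + 96, so Res(f, z₀) = P(z₀)/Q'(z₀) with P(z) = 6*z^2, Q'(z) = 4*z^3 + 194*z:
  Res(f, I) = (-6)/(190*I) = 3*I/95
  Res(f, 4*sqrt(6)*I) = (-576)/(-760*sqrt(6)*I) = -12*sqrt(6)*I/95

Sum of residues: 3*I*(1 - 4*sqrt(6))/95
∫_{-∞}^{∞} f(x) dx = 2πi · (3*I*(1 - 4*sqrt(6))/95) = 6*pi*(-1 + 4*sqrt(6))/95

Final answer: 6*pi*(-1 + 4*sqrt(6))/95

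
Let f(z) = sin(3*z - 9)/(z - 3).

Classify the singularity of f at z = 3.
removable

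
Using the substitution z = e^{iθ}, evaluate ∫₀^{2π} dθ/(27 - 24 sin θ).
Call the integral J. The integrand is 2π-periodic and we integrate over a full period, so shifting θ does not change the value (θ → θ + π/2 turns sin θ into cos θ; θ → θ + π flips the sign of the trig term). Hence
  J = ∫₀^{2π} dθ/(27 + 24 cos θ).
Put z = e^{iθ}: then cos θ = (z + 1/z)/2, dθ = dz/(iz), and z runs once counterclockwise around |z| = 1:
  J = ∮_{|z|=1} 1/(27 + 24*(z + 1/z)/2) · dz/(iz) = (2/i) ∮_{|z|=1} dz/(24*z^2 + 54*z + 24).
The roots of 24*z^2 + 54*z + 24 are z = (-27 ± sqrt(27^2 - 24^2))/24, with sqrt(153) = 3*sqrt(17); their product is 1, so only z₊ = -9/8 + sqrt(17)/8 lies inside the unit circle (z₋ = -9/8 - sqrt(17)/8 lies outside).
z₊ is a simple zero of q(z) = 24*z^2 + 54*z + 24, so Res(1/q, z₊) = 1/q'(z₊) with q'(z) = 48*z + 54; and q'(z₊) = 24*(z₊ - z₋) = 6*sqrt(17).
Therefore J = (2/i) · 2πi · 1/(6*sqrt(17)) = 2*pi/(3*sqrt(17)) = 2*sqrt(17)*pi/51

Final answer: 2*sqrt(17)*pi/51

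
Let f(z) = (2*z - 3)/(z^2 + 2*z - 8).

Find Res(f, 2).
Write f(z) = P(z)/Q(z) with P(z) = 2*z - 3 and Q(z) = z^2 + 2*z - 8.
The denominator factors as Q(z) = (z + 4)*(z - 2), so z = 2 is a simple zero of Q and P is analytic there; z = 2 is therefore a simple pole and
  Res(f, z₀) = P(z₀)/Q'(z₀).

Q'(z) = 2*z + 2, so Q'(2) = 6.
P(2) = 1.

Res(f, 2) = (1)/(6) = 1/6

Final answer: 1/6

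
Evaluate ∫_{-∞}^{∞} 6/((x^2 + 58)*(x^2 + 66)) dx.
Let f(z) = 6/((z^2 + 58)*(z^2 + 66)). The denominator has no real zeros and deg Q - deg P = 4 ≥ 2, so the integral of f over the upper semicircle |z| = R tends to 0 as R → ∞. Closing the contour in the upper half-plane,
  ∫_{-∞}^{∞} f(x) dx = 2πi · Σ Res(f, z_k)  over the poles with Im z_k > 0.

Zeros of the denominator: z^2 + 58 = 0 gives z = ±sqrt(58)*I; z^2 + 66 = 0 gives z = ±sqrt(66)*I.
Upper half-plane: z = sqrt(58)*I, z = sqrt(66)*I (simple).

Each pole is a simple zero of Q(z) = z^4 + 124*z^2 + 3828, so Res(f, z₀) = P(z₀)/Q'(z₀) with P(z) = 6, Q'(z) = 4*z^3 + 248*z:
  Res(f, sqrt(58)*I) = (6)/(16*sqrt(58)*I) = -3*sqrt(58)*I/464
  Res(f, sqrt(66)*I) = (6)/(-16*sqrt(66)*I) = sqrt(66)*I/176

Sum of residues: I*(-33*sqrt(58) + 29*sqrt(66))/5104
∫_{-∞}^{∞} f(x) dx = 2πi · (I*(-33*sqrt(58) + 29*sqrt(66))/5104) = pi*(-29*sqrt(66) + 33*sqrt(58))/2552

Final answer: pi*(-29*sqrt(66) + 33*sqrt(58))/2552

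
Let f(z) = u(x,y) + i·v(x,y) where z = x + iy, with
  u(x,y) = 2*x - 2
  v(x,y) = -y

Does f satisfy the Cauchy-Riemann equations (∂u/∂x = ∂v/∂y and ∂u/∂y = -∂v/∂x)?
∂u/∂x = 2
∂v/∂y = -1
∂u/∂y = 0
∂v/∂x = 0
∂u/∂x ≠ ∂v/∂y; the Cauchy-Riemann equations are not satisfied, so f is not analytic.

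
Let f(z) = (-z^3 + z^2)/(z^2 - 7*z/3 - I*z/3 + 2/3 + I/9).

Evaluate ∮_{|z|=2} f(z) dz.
By the residue theorem, ∮_C f(z) dz = 2πi · (sum of the residues of f at the poles inside |z| = 2).

The denominator factors as (z - 2 - I/3)*(z - 1/3), so the singularities of f are simple poles at z = 2 + I/3, z = 1/3.
  |2 + I/3|² = 37/9 > 4 = 2², so this pole is outside the contour.
  |1/3|² = 1/9 < 4 = 2², so this pole is inside the contour.

With P(z) = -z^3 + z^2 and Q(z) = z^2 - 7*z/3 - I*z/3 + 2/3 + I/9, each pole is simple, so Res(f, z₀) = P(z₀)/Q'(z₀) with Q'(z) = 2*z - 7/3 - I/3.
  Res(f, 1/3) = P(1/3)/Q'(1/3) = (2/27)/(-5/3 - I/3) = -5/117 + I/117

∮_C f(z) dz = 2πi · (-5/117 + I/117) = pi*(-2/117 - 10*I/117)

Final answer: pi*(-2/117 - 10*I/117)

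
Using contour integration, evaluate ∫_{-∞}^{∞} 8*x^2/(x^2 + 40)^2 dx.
Let f(z) = 8*z^2/(z^2 + 40)^2. The denominator has no real zeros and deg Q - deg P = 2 ≥ 2, so the integral of f over the upper semicircle |z| = R tends to 0 as R → ∞. Closing the contour in the upper half-plane,
  ∫_{-∞}^{∞} f(x) dx = 2πi · Σ Res(f, z_k)  over the poles with Im z_k > 0.

Zeros of the denominator: z^2 + 40 = 0 gives z = ±2*sqrt(10)*I.
Upper half-plane: z = 2*sqrt(10)*I (a pole of order 2).

Write f(z) = g(z)/(z - 2*sqrt(10)*I)^2 with g(z) = 8*z^2/(z + 2*sqrt(10)*I)^2. For a double pole, Res(f, z₀) = g'(z₀):
  g'(z) = 32*sqrt(10)*I*z/(z + 2*sqrt(10)*I)^3
  Res(f, 2*sqrt(10)*I) = g'(2*sqrt(10)*I) = -sqrt(10)*I/10

∫_{-∞}^{∞} f(x) dx = 2πi · (-sqrt(10)*I/10) = sqrt(10)*pi/5

Final answer: sqrt(10)*pi/5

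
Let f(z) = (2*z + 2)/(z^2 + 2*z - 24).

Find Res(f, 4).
Write f(z) = P(z)/Q(z) with P(z) = 2*z + 2 and Q(z) = z^2 + 2*z - 24.
The denominator factors as Q(z) = (z + 6)*(z - 4), so z = 4 is a simple zero of Q and P is analytic there; z = 4 is therefore a simple pole and
  Res(f, z₀) = P(z₀)/Q'(z₀).

Q'(z) = 2*z + 2, so Q'(4) = 10.
P(4) = 10.

Res(f, 4) = (10)/(10) = 1

Final answer: 1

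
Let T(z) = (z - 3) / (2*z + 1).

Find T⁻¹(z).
(-z - 3)/(2*z - 1)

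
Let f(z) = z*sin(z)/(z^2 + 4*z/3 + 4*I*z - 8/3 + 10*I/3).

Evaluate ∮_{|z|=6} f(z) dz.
By the residue theorem, ∮_C f(z) dz = 2πi · (sum of the residues of f at the poles inside |z| = 6).

The denominator factors as (z + 1/3 + 3*I)*(z + 1 + I), so the singularities of f are simple poles at z = -1/3 - 3*I, z = -1 - I.
  |-1/3 - 3*I|² = 82/9 < 36 = 6², so this pole is inside the contour.
  |-1 - I|² = 2 < 36 = 6², so this pole is inside the contour.

With P(z) = z*sin(z) and Q(z) = z^2 + 4*z/3 + 4*I*z - 8/3 + 10*I/3, each pole is simple, so Res(f, z₀) = P(z₀)/Q'(z₀) with Q'(z) = 2*z + 4/3 + 4*I.
  Res(f, -1/3 - 3*I) = P(-1/3 - 3*I)/Q'(-1/3 - 3*I) = ((1/3 + 3*I)*sin(1/3 + 3*I))/(2/3 - 2*I) = (-13/10 + 3*I/5)*sin(1/3 + 3*I)
  Res(f, -1 - I) = P(-1 - I)/Q'(-1 - I) = ((1 + I)*sin(1 + I))/(-2/3 + 2*I) = (3/10 - 3*I/5)*sin(1 + I)

Sum of residues inside C: (-13/10 + 3*I/5)*sin(1/3 + 3*I) + (3/10 - 3*I/5)*sin(1 + I)
∮_C f(z) dz = 2πi · ((-13/10 + 3*I/5)*sin(1/3 + 3*I) + (3/10 - 3*I/5)*sin(1 + I)) = pi*(-6/5 - 13*I/5)*sin(1/3 + 3*I) + pi*(6/5 + 3*I/5)*sin(1 + I)

Final answer: pi*(-6/5 - 13*I/5)*sin(1/3 + 3*I) + pi*(6/5 + 3*I/5)*sin(1 + I)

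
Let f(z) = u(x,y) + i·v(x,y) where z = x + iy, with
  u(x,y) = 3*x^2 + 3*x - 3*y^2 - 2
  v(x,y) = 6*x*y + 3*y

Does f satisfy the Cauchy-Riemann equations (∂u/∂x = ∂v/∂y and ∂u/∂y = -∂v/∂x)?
∂u/∂x = 6*x + 3
∂v/∂y = 6*x + 3
∂u/∂y = -6*y
∂v/∂x = 6*y
∂u/∂x = ∂v/∂y and ∂u/∂y = -∂v/∂x hold identically; f is analytic.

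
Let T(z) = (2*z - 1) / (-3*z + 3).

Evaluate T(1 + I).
Substitute z = 1 + I:
  numerator:   2*(1 + I) - 1 = 1 + 2*I
  denominator: -3*(1 + I) + 3 = -3*I
T(1 + I) = (1 + 2*I)/(-3*I); multiplying numerator and denominator by the conjugate 3*I gives (-6 + 3*I)/9 = -2/3 + I/3

Final answer: -2/3 + I/3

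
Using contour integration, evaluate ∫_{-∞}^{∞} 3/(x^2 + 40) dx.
3*sqrt(10)*pi/20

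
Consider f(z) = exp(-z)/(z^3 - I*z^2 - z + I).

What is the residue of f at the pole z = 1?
Write f(z) = P(z)/Q(z) with P(z) = exp(-z) and Q(z) = z^3 - I*z^2 - z + I.
The denominator factors as Q(z) = (z - 1)*(z + 1)*(z - I), so z = 1 is a simple zero of Q and P is analytic there; z = 1 is therefore a simple pole and
  Res(f, z₀) = P(z₀)/Q'(z₀).

Q'(z) = 3*z^2 - 2*I*z - 1, so Q'(1) = 2 - 2*I.
P(1) = exp(-1).

Res(f, 1) = (exp(-1))/(2 - 2*I) = (1/4 + I/4)*exp(-1)

Final answer: (1/4 + I/4)*exp(-1)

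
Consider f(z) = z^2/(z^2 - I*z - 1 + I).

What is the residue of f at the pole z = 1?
Write f(z) = P(z)/Q(z) with P(z) = z^2 and Q(z) = z^2 - I*z - 1 + I.
The denominator factors as Q(z) = (z - 1)*(z + 1 - I), so z = 1 is a simple zero of Q and P is analytic there; z = 1 is therefore a simple pole and
  Res(f, z₀) = P(z₀)/Q'(z₀).

Q'(z) = 2*z - I, so Q'(1) = 2 - I.
P(1) = 1.

Res(f, 1) = (1)/(2 - I) = 2/5 + I/5

Final answer: 2/5 + I/5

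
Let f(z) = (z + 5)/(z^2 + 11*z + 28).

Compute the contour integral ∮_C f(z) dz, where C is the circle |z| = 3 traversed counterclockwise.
By the residue theorem, ∮_C f(z) dz = 2πi · (sum of the residues of f at the poles inside |z| = 3).

The denominator factors as (z + 4)*(z + 7), so the singularities of f are simple poles at z = -4, z = -7.
  |-4|² = 16 > 9 = 3², so this pole is outside the contour.
  |-7|² = 49 > 9 = 3², so this pole is outside the contour.

No pole lies inside the contour, so f is analytic on and inside C and the integral is 0 (Cauchy's theorem).

Final answer: 0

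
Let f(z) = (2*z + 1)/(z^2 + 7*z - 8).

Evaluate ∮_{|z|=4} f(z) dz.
2*I*pi/3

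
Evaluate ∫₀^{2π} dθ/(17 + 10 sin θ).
Call the integral J. The integrand is 2π-periodic and we integrate over a full period, so shifting θ does not change the value (θ → θ + π/2 turns sin θ into cos θ). Hence
  J = ∫₀^{2π} dθ/(17 + 10 cos θ).
Put z = e^{iθ}: then cos θ = (z + 1/z)/2, dθ = dz/(iz), and z runs once counterclockwise around |z| = 1:
  J = ∮_{|z|=1} 1/(17 + 10*(z + 1/z)/2) · dz/(iz) = (2/i) ∮_{|z|=1} dz/(10*z^2 + 34*z + 10).
The roots of 10*z^2 + 34*z + 10 are z = (-17 ± sqrt(17^2 - 10^2))/10, with sqrt(189) = 3*sqrt(21); their product is 1, so only z₊ = -17/10 + 3*sqrt(21)/10 lies inside the unit circle (z₋ = -17/10 - 3*sqrt(21)/10 lies outside).
z₊ is a simple zero of q(z) = 10*z^2 + 34*z + 10, so Res(1/q, z₊) = 1/q'(z₊) with q'(z) = 20*z + 34; and q'(z₊) = 10*(z₊ - z₋) = 6*sqrt(21).
Therefore J = (2/i) · 2πi · 1/(6*sqrt(21)) = 2*pi/(3*sqrt(21)) = 2*sqrt(21)*pi/63

Final answer: 2*sqrt(21)*pi/63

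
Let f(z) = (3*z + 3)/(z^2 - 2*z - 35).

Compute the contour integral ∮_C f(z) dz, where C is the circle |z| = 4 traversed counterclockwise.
By the residue theorem, ∮_C f(z) dz = 2πi · (sum of the residues of f at the poles inside |z| = 4).

The denominator factors as (z + 5)*(z - 7), so the singularities of f are simple poles at z = -5, z = 7.
  |-5|² = 25 > 16 = 4², so this pole is outside the contour.
  |7|² = 49 > 16 = 4², so this pole is outside the contour.

No pole lies inside the contour, so f is analytic on and inside C and the integral is 0 (Cauchy's theorem).

Final answer: 0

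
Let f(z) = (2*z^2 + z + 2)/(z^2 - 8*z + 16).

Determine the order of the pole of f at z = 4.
Factor the denominator:
  z^2 - 8*z + 16 = (z - 4)^2

The numerator P(z) = 2*z^2 + z + 2 has P(4) = 38 ≠ 0, so no factor of (z - 4) cancels.
Near z = 4 we can therefore write f(z) = g(z)/(z - 4)^2 with g analytic at 4 and g(4) ≠ 0 (g is just the numerator).

Hence z = 4 is a pole of order 2.

Final answer: 2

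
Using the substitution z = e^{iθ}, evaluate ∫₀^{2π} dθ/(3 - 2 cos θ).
Call the integral J. The integrand is 2π-periodic and we integrate over a full period, so shifting θ does not change the value (θ → θ + π flips the sign of the trig term). Hence
  J = ∫₀^{2π} dθ/(3 + 2 cos θ).
Put z = e^{iθ}: then cos θ = (z + 1/z)/2, dθ = dz/(iz), and z runs once counterclockwise around |z| = 1:
  J = ∮_{|z|=1} 1/(3 + 2*(z + 1/z)/2) · dz/(iz) = (2/i) ∮_{|z|=1} dz/(2*z^2 + 6*z + 2).
The roots of 2*z^2 + 6*z + 2 are z = (-3 ± sqrt(3^2 - 2^2))/2, with sqrt(5) = sqrt(5); their product is 1, so only z₊ = -3/2 + sqrt(5)/2 lies inside the unit circle (z₋ = -3/2 - sqrt(5)/2 lies outside).
z₊ is a simple zero of q(z) = 2*z^2 + 6*z + 2, so Res(1/q, z₊) = 1/q'(z₊) with q'(z) = 4*z + 6; and q'(z₊) = 2*(z₊ - z₋) = 2*sqrt(5).
Therefore J = (2/i) · 2πi · 1/(2*sqrt(5)) = 2*pi/(sqrt(5)) = 2*sqrt(5)*pi/5

Final answer: 2*sqrt(5)*pi/5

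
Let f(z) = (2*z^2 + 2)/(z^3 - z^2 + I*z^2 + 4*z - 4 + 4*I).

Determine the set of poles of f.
The singularities of f are the zeros of the denominator. Factoring,
  z^3 - z^2 + I*z^2 + 4*z - 4 + 4*I = (z + 2*I)*(z - 2*I)*(z - 1 + I)
so the candidates are z = -2*I, z = 2*I, z = 1 - I.

Check the numerator P(z) = 2*z^2 + 2 at each one:
  P(-2*I) = -6 ≠ 0, so z = -2*I is a (simple) pole.
  P(2*I) = -6 ≠ 0, so z = 2*I is a (simple) pole.
  P(1 - I) = 2 - 4*I ≠ 0, so z = 1 - I is a (simple) pole.

Poles of f: {-2*I, 2*I, 1 - I}

Final answer: {-2*I, 2*I, 1 - I}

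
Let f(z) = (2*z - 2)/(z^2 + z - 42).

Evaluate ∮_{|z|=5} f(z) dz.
0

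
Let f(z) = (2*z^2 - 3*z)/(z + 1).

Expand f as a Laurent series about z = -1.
5/(z + 1) - 7 + 2*(z + 1)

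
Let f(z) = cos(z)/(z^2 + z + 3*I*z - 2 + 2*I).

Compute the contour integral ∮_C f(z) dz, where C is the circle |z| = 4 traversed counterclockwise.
pi*(1 - I)*cos(1 + I) + pi*(-1 + I)*cosh(2)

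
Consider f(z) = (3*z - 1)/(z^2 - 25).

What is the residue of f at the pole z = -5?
Write f(z) = P(z)/Q(z) with P(z) = 3*z - 1 and Q(z) = z^2 - 25.
The denominator factors as Q(z) = (z - 5)*(z + 5), so z = -5 is a simple zero of Q and P is analytic there; z = -5 is therefore a simple pole and
  Res(f, z₀) = P(z₀)/Q'(z₀).

Q'(z) = 2*z, so Q'(-5) = -10.
P(-5) = -16.

Res(f, -5) = (-16)/(-10) = 8/5

Final answer: 8/5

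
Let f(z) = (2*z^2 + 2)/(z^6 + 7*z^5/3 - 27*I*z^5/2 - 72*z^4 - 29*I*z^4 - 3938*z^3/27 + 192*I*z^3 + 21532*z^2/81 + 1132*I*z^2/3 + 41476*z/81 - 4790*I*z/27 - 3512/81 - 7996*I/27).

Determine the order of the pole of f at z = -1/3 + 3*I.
Factor the denominator:
  z^6 + 7*z^5/3 - 27*I*z^5/2 - 72*z^4 - 29*I*z^4 - 3938*z^3/27 + 192*I*z^3 + 21532*z^2/81 + 1132*I*z^2/3 + 41476*z/81 - 4790*I*z/27 - 3512/81 - 7996*I/27 = (z + 1/3 - 3*I)^4*(z + 2)*(z - 1 - 3*I/2)

The numerator P(z) = 2*z^2 + 2 has P(-1/3 + 3*I) = -142/9 - 4*I ≠ 0, so no factor of (z + 1/3 - 3*I) cancels.
Near z = -1/3 + 3*I we can therefore write f(z) = g(z)/(z + 1/3 - 3*I)^4 with g analytic at -1/3 + 3*I and g(-1/3 + 3*I) ≠ 0 (g is the numerator divided by the remaining denominator factors).

Hence z = -1/3 + 3*I is a pole of order 4.

Final answer: 4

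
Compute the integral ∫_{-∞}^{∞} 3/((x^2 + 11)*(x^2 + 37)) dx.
3*pi*(-11*sqrt(37) + 37*sqrt(11))/10582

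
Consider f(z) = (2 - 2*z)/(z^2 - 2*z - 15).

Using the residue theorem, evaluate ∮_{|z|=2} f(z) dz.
By the residue theorem, ∮_C f(z) dz = 2πi · (sum of the residues of f at the poles inside |z| = 2).

The denominator factors as (z + 3)*(z - 5), so the singularities of f are simple poles at z = -3, z = 5.
  |-3|² = 9 > 4 = 2², so this pole is outside the contour.
  |5|² = 25 > 4 = 2², so this pole is outside the contour.

No pole lies inside the contour, so f is analytic on and inside C and the integral is 0 (Cauchy's theorem).

Final answer: 0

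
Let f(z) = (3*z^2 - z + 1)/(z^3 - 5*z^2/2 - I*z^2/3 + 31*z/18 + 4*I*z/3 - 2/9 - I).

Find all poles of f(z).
{2*I/3, 1, 3/2 - I/3}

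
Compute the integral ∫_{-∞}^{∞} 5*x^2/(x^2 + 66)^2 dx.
Let f(z) = 5*z^2/(z^2 + 66)^2. The denominator has no real zeros and deg Q - deg P = 2 ≥ 2, so the integral of f over the upper semicircle |z| = R tends to 0 as R → ∞. Closing the contour in the upper half-plane,
  ∫_{-∞}^{∞} f(x) dx = 2πi · Σ Res(f, z_k)  over the poles with Im z_k > 0.

Zeros of the denominator: z^2 + 66 = 0 gives z = ±sqrt(66)*I.
Upper half-plane: z = sqrt(66)*I (a pole of order 2).

Write f(z) = g(z)/(z - sqrt(66)*I)^2 with g(z) = 5*z^2/(z + sqrt(66)*I)^2. For a double pole, Res(f, z₀) = g'(z₀):
  g'(z) = 10*sqrt(66)*I*z/(z + sqrt(66)*I)^3
  Res(f, sqrt(66)*I) = g'(sqrt(66)*I) = -5*sqrt(66)*I/264

∫_{-∞}^{∞} f(x) dx = 2πi · (-5*sqrt(66)*I/264) = 5*sqrt(66)*pi/132

Final answer: 5*sqrt(66)*pi/132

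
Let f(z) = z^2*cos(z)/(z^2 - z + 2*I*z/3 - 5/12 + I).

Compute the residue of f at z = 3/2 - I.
Write f(z) = P(z)/Q(z) with P(z) = z^2*cos(z) and Q(z) = z^2 - z + 2*I*z/3 - 5/12 + I.
The denominator factors as Q(z) = (z - 3/2 + I)*(z + 1/2 - I/3), so z = 3/2 - I is a simple zero of Q and P is analytic there; z = 3/2 - I is therefore a simple pole and
  Res(f, z₀) = P(z₀)/Q'(z₀).

Q'(z) = 2*z - 1 + 2*I/3, so Q'(3/2 - I) = 2 - 4*I/3.
P(3/2 - I) = (5/4 - 3*I)*cos(3/2 - I).

Res(f, 3/2 - I) = ((5/4 - 3*I)*cos(3/2 - I))/(2 - 4*I/3) = (9/8 - 3*I/4)*cos(3/2 - I)

Final answer: (9/8 - 3*I/4)*cos(3/2 - I)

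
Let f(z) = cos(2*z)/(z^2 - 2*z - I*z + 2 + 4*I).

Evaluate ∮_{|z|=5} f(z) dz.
pi*(6/13 - 4*I/13)*cosh(4) + pi*(-6/13 + 4*I/13)*cos(4 - 2*I)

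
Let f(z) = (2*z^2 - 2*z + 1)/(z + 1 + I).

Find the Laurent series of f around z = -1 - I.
Put w = z - (-1 - I), i.e. z = w - 1 - I. The denominator is w, so it suffices to rewrite the numerator in powers of w.

P(z) = 2*z^2 - 2*z + 1
P(w - 1 - I) = 3 + 6*I + (-6 - 4*I)*w + 2*w^2

Dividing each term by w:
  f = (3 + 6*I)/w - 6 - 4*I + 2*w

Substituting back w = z + 1 + I:
  f(z) = (3 + 6*I)/(z + 1 + I) - 6 - 4*I + 2*(z + 1 + I)

The series is finite because the numerator is a polynomial; the negative powers form the principal part, and the coefficient of 1/(z + 1 + I) gives Res(f, -1 - I) = 3 + 6*I.

Final answer: (3 + 6*I)/(z + 1 + I) - 6 - 4*I + 2*(z + 1 + I)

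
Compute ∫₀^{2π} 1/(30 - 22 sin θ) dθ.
Call the integral J. The integrand is 2π-periodic and we integrate over a full period, so shifting θ does not change the value (θ → θ + π/2 turns sin θ into cos θ; θ → θ + π flips the sign of the trig term). Hence
  J = ∫₀^{2π} dθ/(30 + 22 cos θ).
Put z = e^{iθ}: then cos θ = (z + 1/z)/2, dθ = dz/(iz), and z runs once counterclockwise around |z| = 1:
  J = ∮_{|z|=1} 1/(30 + 22*(z + 1/z)/2) · dz/(iz) = (2/i) ∮_{|z|=1} dz/(22*z^2 + 60*z + 22).
The roots of 22*z^2 + 60*z + 22 are z = (-30 ± sqrt(30^2 - 22^2))/22, with sqrt(416) = 4*sqrt(26); their product is 1, so only z₊ = -15/11 + 2*sqrt(26)/11 lies inside the unit circle (z₋ = -15/11 - 2*sqrt(26)/11 lies outside).
z₊ is a simple zero of q(z) = 22*z^2 + 60*z + 22, so Res(1/q, z₊) = 1/q'(z₊) with q'(z) = 44*z + 60; and q'(z₊) = 22*(z₊ - z₋) = 8*sqrt(26).
Therefore J = (2/i) · 2πi · 1/(8*sqrt(26)) = 2*pi/(4*sqrt(26)) = sqrt(26)*pi/52

Final answer: sqrt(26)*pi/52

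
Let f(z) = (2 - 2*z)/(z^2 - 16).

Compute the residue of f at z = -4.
Write f(z) = P(z)/Q(z) with P(z) = 2 - 2*z and Q(z) = z^2 - 16.
The denominator factors as Q(z) = (z + 4)*(z - 4), so z = -4 is a simple zero of Q and P is analytic there; z = -4 is therefore a simple pole and
  Res(f, z₀) = P(z₀)/Q'(z₀).

Q'(z) = 2*z, so Q'(-4) = -8.
P(-4) = 10.

Res(f, -4) = (10)/(-8) = -5/4

Final answer: -5/4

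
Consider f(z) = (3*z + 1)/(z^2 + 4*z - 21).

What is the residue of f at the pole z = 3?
1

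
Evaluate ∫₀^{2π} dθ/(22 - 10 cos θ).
Call the integral J. The integrand is 2π-periodic and we integrate over a full period, so shifting θ does not change the value (θ → θ + π flips the sign of the trig term). Hence
  J = ∫₀^{2π} dθ/(22 + 10 cos θ).
Put z = e^{iθ}: then cos θ = (z + 1/z)/2, dθ = dz/(iz), and z runs once counterclockwise around |z| = 1:
  J = ∮_{|z|=1} 1/(22 + 10*(z + 1/z)/2) · dz/(iz) = (2/i) ∮_{|z|=1} dz/(10*z^2 + 44*z + 10).
The roots of 10*z^2 + 44*z + 10 are z = (-22 ± sqrt(22^2 - 10^2))/10, with sqrt(384) = 8*sqrt(6); their product is 1, so only z₊ = -11/5 + 4*sqrt(6)/5 lies inside the unit circle (z₋ = -11/5 - 4*sqrt(6)/5 lies outside).
z₊ is a simple zero of q(z) = 10*z^2 + 44*z + 10, so Res(1/q, z₊) = 1/q'(z₊) with q'(z) = 20*z + 44; and q'(z₊) = 10*(z₊ - z₋) = 16*sqrt(6).
Therefore J = (2/i) · 2πi · 1/(16*sqrt(6)) = 2*pi/(8*sqrt(6)) = sqrt(6)*pi/24

Final answer: sqrt(6)*pi/24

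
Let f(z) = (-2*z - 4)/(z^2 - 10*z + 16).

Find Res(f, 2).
4/3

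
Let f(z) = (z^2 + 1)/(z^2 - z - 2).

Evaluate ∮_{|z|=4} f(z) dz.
By the residue theorem, ∮_C f(z) dz = 2πi · (sum of the residues of f at the poles inside |z| = 4).

The denominator factors as (z - 2)*(z + 1), so the singularities of f are simple poles at z = 2, z = -1.
  |2|² = 4 < 16 = 4², so this pole is inside the contour.
  |-1|² = 1 < 16 = 4², so this pole is inside the contour.

With P(z) = z^2 + 1 and Q(z) = z^2 - z - 2, each pole is simple, so Res(f, z₀) = P(z₀)/Q'(z₀) with Q'(z) = 2*z - 1.
  Res(f, 2) = P(2)/Q'(2) = (5)/(3) = 5/3
  Res(f, -1) = P(-1)/Q'(-1) = (2)/(-3) = -2/3

Sum of residues inside C: 1
∮_C f(z) dz = 2πi · (1) = 2*I*pi

Final answer: 2*I*pi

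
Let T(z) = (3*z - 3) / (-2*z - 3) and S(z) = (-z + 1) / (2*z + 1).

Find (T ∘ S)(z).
(T ∘ S)(z) = T(S(z)) = ((3)*S(z) + (-3))/((-2)*S(z) + (-3)). Multiply numerator and denominator by 2*z + 1:
  numerator:   (3)*(-z + 1) + (-3)*(2*z + 1) = -9*z
  denominator: (-2)*(-z + 1) + (-3)*(2*z + 1) = -4*z - 5
(T ∘ S)(z) = -9*z/(-4*z - 5) = 9*z/(4*z + 5)

Final answer: 9*z/(4*z + 5)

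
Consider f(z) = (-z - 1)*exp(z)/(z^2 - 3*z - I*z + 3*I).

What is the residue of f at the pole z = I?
Write f(z) = P(z)/Q(z) with P(z) = (-z - 1)*exp(z) and Q(z) = z^2 - 3*z - I*z + 3*I.
The denominator factors as Q(z) = (z - 3)*(z - I), so z = I is a simple zero of Q and P is analytic there; z = I is therefore a simple pole and
  Res(f, z₀) = P(z₀)/Q'(z₀).

Q'(z) = 2*z - 3 - I, so Q'(I) = -3 + I.
P(I) = (-1 - I)*exp(I).

Res(f, I) = ((-1 - I)*exp(I))/(-3 + I) = (1/5 + 2*I/5)*exp(I)

Final answer: (1/5 + 2*I/5)*exp(I)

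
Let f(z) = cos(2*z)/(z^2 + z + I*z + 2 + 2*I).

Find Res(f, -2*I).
(1/10 + 3*I/10)*cosh(4)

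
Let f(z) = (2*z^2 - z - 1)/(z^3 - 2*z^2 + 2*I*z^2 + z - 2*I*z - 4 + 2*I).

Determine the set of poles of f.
The singularities of f are the zeros of the denominator. Factoring,
  z^3 - 2*z^2 + 2*I*z^2 + z - 2*I*z - 4 + 2*I = (z - 2 + I)*(z - I)*(z + 2*I)
so the candidates are z = 2 - I, z = I, z = -2*I.

Check the numerator P(z) = 2*z^2 - z - 1 at each one:
  P(2 - I) = 3 - 7*I ≠ 0, so z = 2 - I is a (simple) pole.
  P(I) = -3 - I ≠ 0, so z = I is a (simple) pole.
  P(-2*I) = -9 + 2*I ≠ 0, so z = -2*I is a (simple) pole.

Poles of f: {-2*I, I, 2 - I}

Final answer: {-2*I, I, 2 - I}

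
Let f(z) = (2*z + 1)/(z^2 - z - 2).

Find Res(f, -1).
Write f(z) = P(z)/Q(z) with P(z) = 2*z + 1 and Q(z) = z^2 - z - 2.
The denominator factors as Q(z) = (z + 1)*(z - 2), so z = -1 is a simple zero of Q and P is analytic there; z = -1 is therefore a simple pole and
  Res(f, z₀) = P(z₀)/Q'(z₀).

Q'(z) = 2*z - 1, so Q'(-1) = -3.
P(-1) = -1.

Res(f, -1) = (-1)/(-3) = 1/3

Final answer: 1/3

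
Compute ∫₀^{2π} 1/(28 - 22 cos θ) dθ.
Call the integral J. The integrand is 2π-periodic and we integrate over a full period, so shifting θ does not change the value (θ → θ + π flips the sign of the trig term). Hence
  J = ∫₀^{2π} dθ/(28 + 22 cos θ).
Put z = e^{iθ}: then cos θ = (z + 1/z)/2, dθ = dz/(iz), and z runs once counterclockwise around |z| = 1:
  J = ∮_{|z|=1} 1/(28 + 22*(z + 1/z)/2) · dz/(iz) = (2/i) ∮_{|z|=1} dz/(22*z^2 + 56*z + 22).
The roots of 22*z^2 + 56*z + 22 are z = (-28 ± sqrt(28^2 - 22^2))/22, with sqrt(300) = 10*sqrt(3); their product is 1, so only z₊ = -14/11 + 5*sqrt(3)/11 lies inside the unit circle (z₋ = -14/11 - 5*sqrt(3)/11 lies outside).
z₊ is a simple zero of q(z) = 22*z^2 + 56*z + 22, so Res(1/q, z₊) = 1/q'(z₊) with q'(z) = 44*z + 56; and q'(z₊) = 22*(z₊ - z₋) = 20*sqrt(3).
Therefore J = (2/i) · 2πi · 1/(20*sqrt(3)) = 2*pi/(10*sqrt(3)) = sqrt(3)*pi/15

Final answer: sqrt(3)*pi/15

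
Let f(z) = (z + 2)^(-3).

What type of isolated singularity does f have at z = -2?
Write f(z) = g(z)/(z + 2)^3 with g(z) = 1.
g is entire and g(-2) = 1 ≠ 0, so no factor of (z + 2) cancels: the Laurent expansion of f about z = -2 starts at the power -3, i.e. lim_{z→z₀} (z - z₀)^3 f(z) = 1 is finite and nonzero.
So z = -2 is a pole of order 3.

Final answer: pole of order 3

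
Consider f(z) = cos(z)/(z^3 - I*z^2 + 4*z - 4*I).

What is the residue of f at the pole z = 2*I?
-cosh(2)/4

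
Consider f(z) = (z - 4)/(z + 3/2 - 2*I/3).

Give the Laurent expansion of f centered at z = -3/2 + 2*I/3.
Put w = z - (-3/2 + 2*I/3), i.e. z = w - 3/2 + 2*I/3. The denominator is w, so it suffices to rewrite the numerator in powers of w.

P(z) = z - 4
P(w - 3/2 + 2*I/3) = -11/2 + 2*I/3 + w

Dividing each term by w:
  f = (-11/2 + 2*I/3)/w + 1

Substituting back w = z + 3/2 - 2*I/3:
  f(z) = (-11/2 + 2*I/3)/(z + 3/2 - 2*I/3) + 1

The series is finite because the numerator is a polynomial; the negative powers form the principal part, and the coefficient of 1/(z + 3/2 - 2*I/3) gives Res(f, -3/2 + 2*I/3) = -11/2 + 2*I/3.

Final answer: (-11/2 + 2*I/3)/(z + 3/2 - 2*I/3) + 1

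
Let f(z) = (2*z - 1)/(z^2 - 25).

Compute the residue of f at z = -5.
11/10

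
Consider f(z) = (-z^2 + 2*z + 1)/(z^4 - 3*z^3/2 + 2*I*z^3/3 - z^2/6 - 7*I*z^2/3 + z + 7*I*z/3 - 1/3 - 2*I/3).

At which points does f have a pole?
The singularities of f are the zeros of the denominator. Factoring,
  z^4 - 3*z^3/2 + 2*I*z^3/3 - z^2/6 - 7*I*z^2/3 + z + 7*I*z/3 - 1/3 - 2*I/3 = (z - 1/2)*(z + 1 + I)*(z - 1 - I/3)*(z - 1)
so the candidates are z = 1/2, z = -1 - I, z = 1 + I/3, z = 1.

Check the numerator P(z) = -z^2 + 2*z + 1 at each one:
  P(1/2) = 7/4 ≠ 0, so z = 1/2 is a (simple) pole.
  P(-1 - I) = -1 - 4*I ≠ 0, so z = -1 - I is a (simple) pole.
  P(1 + I/3) = 19/9 ≠ 0, so z = 1 + I/3 is a (simple) pole.
  P(1) = 2 ≠ 0, so z = 1 is a (simple) pole.

Poles of f: {-1 - I, 1/2, 1, 1 + I/3}

Final answer: {-1 - I, 1/2, 1, 1 + I/3}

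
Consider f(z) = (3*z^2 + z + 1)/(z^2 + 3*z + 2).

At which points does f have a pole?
The singularities of f are the zeros of the denominator. Factoring,
  z^2 + 3*z + 2 = (z + 2)*(z + 1)
so the candidates are z = -2, z = -1.

Check the numerator P(z) = 3*z^2 + z + 1 at each one:
  P(-2) = 11 ≠ 0, so z = -2 is a (simple) pole.
  P(-1) = 3 ≠ 0, so z = -1 is a (simple) pole.

Poles of f: {-2, -1}

Final answer: {-2, -1}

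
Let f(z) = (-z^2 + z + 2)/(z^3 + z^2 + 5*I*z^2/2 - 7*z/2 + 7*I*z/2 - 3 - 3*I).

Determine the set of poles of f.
{-2, -3*I/2, 1 - I}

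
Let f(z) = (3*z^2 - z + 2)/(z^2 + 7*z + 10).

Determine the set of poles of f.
{-5, -2}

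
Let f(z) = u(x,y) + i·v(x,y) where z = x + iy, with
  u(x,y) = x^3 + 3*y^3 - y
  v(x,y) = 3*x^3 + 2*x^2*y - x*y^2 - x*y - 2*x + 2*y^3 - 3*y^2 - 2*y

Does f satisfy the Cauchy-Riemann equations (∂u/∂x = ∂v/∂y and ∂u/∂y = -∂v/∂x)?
∂u/∂x = 3*x^2
∂v/∂y = 2*x^2 - 2*x*y - x + 6*y^2 - 6*y - 2
∂u/∂y = 9*y^2 - 1
∂v/∂x = 9*x^2 + 4*x*y - y^2 - y - 2
∂u/∂x ≠ ∂v/∂y and ∂u/∂y ≠ -∂v/∂x; the Cauchy-Riemann equations are not satisfied, so f is not analytic.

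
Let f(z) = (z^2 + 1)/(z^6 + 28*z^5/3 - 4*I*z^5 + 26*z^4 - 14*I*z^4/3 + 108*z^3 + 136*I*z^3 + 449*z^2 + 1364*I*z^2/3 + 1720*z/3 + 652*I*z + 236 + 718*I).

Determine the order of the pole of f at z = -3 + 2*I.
Factor the denominator:
  z^6 + 28*z^5/3 - 4*I*z^5 + 26*z^4 - 14*I*z^4/3 + 108*z^3 + 136*I*z^3 + 449*z^2 + 1364*I*z^2/3 + 1720*z/3 + 652*I*z + 236 + 718*I = (z + 3 - 2*I)^4*(z + 1/3 + I)*(z - 3 + 3*I)

The numerator P(z) = z^2 + 1 has P(-3 + 2*I) = 6 - 12*I ≠ 0, so no factor of (z + 3 - 2*I) cancels.
Near z = -3 + 2*I we can therefore write f(z) = g(z)/(z + 3 - 2*I)^4 with g analytic at -3 + 2*I and g(-3 + 2*I) ≠ 0 (g is the numerator divided by the remaining denominator factors).

Hence z = -3 + 2*I is a pole of order 4.

Final answer: 4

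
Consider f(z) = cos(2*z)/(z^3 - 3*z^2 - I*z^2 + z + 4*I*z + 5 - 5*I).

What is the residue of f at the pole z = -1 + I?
Write f(z) = P(z)/Q(z) with P(z) = cos(2*z) and Q(z) = z^3 - 3*z^2 - I*z^2 + z + 4*I*z + 5 - 5*I.
The denominator factors as Q(z) = (z - 2 - I)*(z + 1 - I)*(z - 2 + I), so z = -1 + I is a simple zero of Q and P is analytic there; z = -1 + I is therefore a simple pole and
  Res(f, z₀) = P(z₀)/Q'(z₀).

Q'(z) = 3*z^2 - 6*z - 2*I*z + 1 + 4*I, so Q'(-1 + I) = 9 - 6*I.
P(-1 + I) = cos(2 - 2*I).

Res(f, -1 + I) = (cos(2 - 2*I))/(9 - 6*I) = (1/13 + 2*I/39)*cos(2 - 2*I)

Final answer: (1/13 + 2*I/39)*cos(2 - 2*I)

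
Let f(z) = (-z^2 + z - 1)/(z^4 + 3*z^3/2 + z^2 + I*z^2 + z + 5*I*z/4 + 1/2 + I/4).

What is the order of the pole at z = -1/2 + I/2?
Factor the denominator:
  z^4 + 3*z^3/2 + z^2 + I*z^2 + z + 5*I*z/4 + 1/2 + I/4 = (z + 1/2 - I/2)^2*(z - 1/2 + I)*(z + 1)

The numerator P(z) = -z^2 + z - 1 has P(-1/2 + I/2) = -3/2 + I ≠ 0, so no factor of (z + 1/2 - I/2) cancels.
Near z = -1/2 + I/2 we can therefore write f(z) = g(z)/(z + 1/2 - I/2)^2 with g analytic at -1/2 + I/2 and g(-1/2 + I/2) ≠ 0 (g is the numerator divided by the remaining denominator factors).

Hence z = -1/2 + I/2 is a pole of order 2.

Final answer: 2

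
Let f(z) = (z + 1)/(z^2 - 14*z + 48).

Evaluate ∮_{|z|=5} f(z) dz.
By the residue theorem, ∮_C f(z) dz = 2πi · (sum of the residues of f at the poles inside |z| = 5).

The denominator factors as (z - 6)*(z - 8), so the singularities of f are simple poles at z = 6, z = 8.
  |6|² = 36 > 25 = 5², so this pole is outside the contour.
  |8|² = 64 > 25 = 5², so this pole is outside the contour.

No pole lies inside the contour, so f is analytic on and inside C and the integral is 0 (Cauchy's theorem).

Final answer: 0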